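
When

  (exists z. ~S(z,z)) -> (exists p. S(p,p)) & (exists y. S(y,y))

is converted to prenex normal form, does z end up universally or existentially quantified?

Eliminate → and ↔ using ¬ and ∨.
  ~(exists z. ~S(z,z)) | (exists p. S(p,p)) & (exists y. S(y,y))
Drive negations inward (¬∀x A ≡ ∃x ¬A, ¬∃x A ≡ ∀x ¬A, De Morgan for ∧/∨):
  (forall z. S(z,z)) | (exists p. S(p,p)) & (exists y. S(y,y))
All bound variables are already distinct, so no renaming is needed.
Finally move all quantifiers to the prefix:
  forall z. exists p. exists y. (S(z,z) | S(p,p) & S(y,y))
The quantifier exists z sits under an odd number of negations (counting the antecedent side of each →), so it flips to forall z.

universal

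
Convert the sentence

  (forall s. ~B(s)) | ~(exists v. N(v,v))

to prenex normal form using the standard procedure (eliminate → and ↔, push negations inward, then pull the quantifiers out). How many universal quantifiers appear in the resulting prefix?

Push ¬ through the quantifiers and connectives to reach negation normal form:
  (forall s. ~B(s)) | (forall v. ~N(v,v))
All bound variables are already distinct, so no renaming is needed.
Extract every quantifier outward, since the variables are now distinct and don't occur free across branches:
  forall s. forall v. (~B(s) | ~N(v,v))
The prefix is forall s forall v: 2 universal, 0 existential.

2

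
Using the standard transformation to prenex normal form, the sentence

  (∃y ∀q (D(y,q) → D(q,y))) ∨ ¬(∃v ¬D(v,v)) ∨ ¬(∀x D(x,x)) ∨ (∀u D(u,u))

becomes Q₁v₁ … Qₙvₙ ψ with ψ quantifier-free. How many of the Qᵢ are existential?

2

Rewrite implications/biconditionals: A → B as ¬A ∨ B.
  (∃y ∀q (¬D(y,q) ∨ D(q,y))) ∨ ¬(∃v ¬D(v,v)) ∨ ¬(∀x D(x,x)) ∨ (∀u D(u,u))
Drive negations inward (¬∀x A ≡ ∃x ¬A, ¬∃x A ≡ ∀x ¬A, De Morgan for ∧/∨):
  (∃y ∀q (¬D(y,q) ∨ D(q,y))) ∨ (∀v D(v,v)) ∨ (∃x ¬D(x,x)) ∨ (∀u D(u,u))
Pull the quantifiers to the front (each side's bound variable is not free in the other side):
  ∃y ∀q ∀v ∃x ∀u (¬D(y,q) ∨ D(q,y) ∨ D(v,v) ∨ ¬D(x,x) ∨ D(u,u))
The prefix is ∃y ∀q ∀v ∃x ∀u: 3 universal, 2 existential.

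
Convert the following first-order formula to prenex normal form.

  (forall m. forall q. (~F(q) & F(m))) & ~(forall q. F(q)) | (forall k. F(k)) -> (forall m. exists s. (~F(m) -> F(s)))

exists m. exists q. forall v. exists k. forall y1. exists s. ((F(q) | ~F(m) | F(v)) & ~F(k) | F(y1) | F(s))

First replace A → B with ¬A ∨ B.
  ~((forall m. forall q. (~F(q) & F(m))) & ~(forall q. F(q)) | (forall k. F(k))) | (forall m. exists s. (~~F(m) | F(s)))
Push ¬ through the quantifiers and connectives to reach negation normal form:
  ((exists m. exists q. (F(q) | ~F(m))) | (forall q. F(q))) & (exists k. ~F(k)) | (forall m. exists s. (F(m) | F(s)))
Standardize variables apart so no two quantifiers bind the same name: q↦v, m↦y1.
  ((exists m. exists q. (F(q) | ~F(m))) | (forall v. F(v))) & (exists k. ~F(k)) | (forall y1. exists s. (F(y1) | F(s)))
Extract every quantifier outward, since the variables are now distinct and don't occur free across branches:
  exists m. exists q. forall v. exists k. forall y1. exists s. ((F(q) | ~F(m) | F(v)) & ~F(k) | F(y1) | F(s))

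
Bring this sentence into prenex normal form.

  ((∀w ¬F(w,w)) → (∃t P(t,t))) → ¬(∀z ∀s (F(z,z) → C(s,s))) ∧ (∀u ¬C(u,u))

∀w ∀t ∃z ∃s ∀u (¬F(w,w) ∧ ¬P(t,t) ∨ F(z,z) ∧ ¬C(s,s) ∧ ¬C(u,u))

First replace A → B with ¬A ∨ B.
  ¬(¬(∀w ¬F(w,w)) ∨ (∃t P(t,t))) ∨ ¬(∀z ∀s (¬F(z,z) ∨ C(s,s))) ∧ (∀u ¬C(u,u))
Move each ¬ inward, flipping quantifiers it crosses:
  (∀w ¬F(w,w)) ∧ (∀t ¬P(t,t)) ∨ (∃z ∃s (F(z,z) ∧ ¬C(s,s))) ∧ (∀u ¬C(u,u))
All bound variables are already distinct, so no renaming is needed.
Pull the quantifiers to the front (each side's bound variable is not free in the other side):
  ∀w ∀t ∃z ∃s ∀u (¬F(w,w) ∧ ¬P(t,t) ∨ F(z,z) ∧ ¬C(s,s) ∧ ¬C(u,u))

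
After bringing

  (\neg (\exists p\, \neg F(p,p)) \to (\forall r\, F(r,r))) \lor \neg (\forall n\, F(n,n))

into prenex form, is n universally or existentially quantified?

First replace A → B with ¬A ∨ B.
  \neg \neg (\exists p\, \neg F(p,p)) \lor (\forall r\, F(r,r)) \lor \neg (\forall n\, F(n,n))
Drive negations inward (¬∀x A ≡ ∃x ¬A, ¬∃x A ≡ ∀x ¬A, De Morgan for ∧/∨):
  (\exists p\, \neg F(p,p)) \lor (\forall r\, F(r,r)) \lor (\exists n\, \neg F(n,n))
Pull the quantifiers to the front (each side's bound variable is not free in the other side):
  \exists p\, \forall r\, \exists n\, (\neg F(p,p) \lor F(r,r) \lor \neg F(n,n))
The quantifier \forall n sits under an odd number of negations (counting the antecedent side of each →), so it flips to \exists n.

existential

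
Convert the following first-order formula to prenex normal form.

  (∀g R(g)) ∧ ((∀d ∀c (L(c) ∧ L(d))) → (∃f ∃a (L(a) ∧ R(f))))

∀g ∃d ∃c ∃f ∃a (R(g) ∧ (¬L(c) ∨ ¬L(d) ∨ L(a) ∧ R(f)))

Rewrite implications/biconditionals: A → B as ¬A ∨ B.
  (∀g R(g)) ∧ (¬(∀d ∀c (L(c) ∧ L(d))) ∨ (∃f ∃a (L(a) ∧ R(f))))
Move each ¬ inward, flipping quantifiers it crosses:
  (∀g R(g)) ∧ ((∃d ∃c (¬L(c) ∨ ¬L(d))) ∨ (∃f ∃a (L(a) ∧ R(f))))
Finally move all quantifiers to the prefix:
  ∀g ∃d ∃c ∃f ∃a (R(g) ∧ (¬L(c) ∨ ¬L(d) ∨ L(a) ∧ R(f)))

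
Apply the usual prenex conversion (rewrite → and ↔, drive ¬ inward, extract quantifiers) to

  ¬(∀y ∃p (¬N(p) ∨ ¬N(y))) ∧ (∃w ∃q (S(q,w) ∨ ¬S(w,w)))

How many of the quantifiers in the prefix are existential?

Move each ¬ inward, flipping quantifiers it crosses:
  (∃y ∀p (N(p) ∧ N(y))) ∧ (∃w ∃q (S(q,w) ∨ ¬S(w,w)))
All bound variables are already distinct, so no renaming is needed.
Pull the quantifiers to the front (each side's bound variable is not free in the other side):
  ∃y ∀p ∃w ∃q (N(p) ∧ N(y) ∧ (S(q,w) ∨ ¬S(w,w)))
The prefix is ∃y ∀p ∃w ∃q: 1 universal, 3 existential.

3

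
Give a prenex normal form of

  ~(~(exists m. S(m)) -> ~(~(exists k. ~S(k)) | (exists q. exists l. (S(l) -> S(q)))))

forall m. forall k. exists q. exists l. (~S(m) & (S(k) | ~S(l) | S(q)))

Rewrite implications/biconditionals: A → B as ¬A ∨ B.
  ~(~~(exists m. S(m)) | ~(~(exists k. ~S(k)) | (exists q. exists l. (~S(l) | S(q)))))
Move each ¬ inward, flipping quantifiers it crosses:
  (forall m. ~S(m)) & ((forall k. S(k)) | (exists q. exists l. (~S(l) | S(q))))
Pull the quantifiers to the front (each side's bound variable is not free in the other side):
  forall m. forall k. exists q. exists l. (~S(m) & (S(k) | ~S(l) | S(q)))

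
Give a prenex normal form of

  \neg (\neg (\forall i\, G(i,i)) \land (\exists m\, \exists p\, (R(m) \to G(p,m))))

Rewrite implications/biconditionals: A → B as ¬A ∨ B.
  \neg (\neg (\forall i\, G(i,i)) \land (\exists m\, \exists p\, (\neg R(m) \lor G(p,m))))
Push ¬ through the quantifiers and connectives to reach negation normal form:
  (\forall i\, G(i,i)) \lor (\forall m\, \forall p\, (R(m) \land \neg G(p,m)))
All bound variables are already distinct, so no renaming is needed.
Finally move all quantifiers to the prefix:
  \forall i\, \forall m\, \forall p\, (G(i,i) \lor R(m) \land \neg G(p,m))

\forall i\, \forall m\, \forall p\, (G(i,i) \lor R(m) \land \neg G(p,m))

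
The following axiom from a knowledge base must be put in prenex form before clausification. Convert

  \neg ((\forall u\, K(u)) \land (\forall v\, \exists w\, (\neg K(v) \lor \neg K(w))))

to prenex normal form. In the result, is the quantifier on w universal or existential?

Move each ¬ inward, flipping quantifiers it crosses:
  (\exists u\, \neg K(u)) \lor (\exists v\, \forall w\, (K(v) \land K(w)))
All bound variables are already distinct, so no renaming is needed.
Finally move all quantifiers to the prefix:
  \exists u\, \exists v\, \forall w\, (\neg K(u) \lor K(v) \land K(w))
The quantifier \exists w sits under an odd number of negations, so it flips to \forall w.

universal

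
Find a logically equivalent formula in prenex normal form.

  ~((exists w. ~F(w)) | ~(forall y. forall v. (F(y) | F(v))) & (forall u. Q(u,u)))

forall w. forall y. forall v. exists u. (F(w) & (F(y) | F(v) | ~Q(u,u)))

Drive negations inward (¬∀x A ≡ ∃x ¬A, ¬∃x A ≡ ∀x ¬A, De Morgan for ∧/∨):
  (forall w. F(w)) & ((forall y. forall v. (F(y) | F(v))) | (exists u. ~Q(u,u)))
Pull the quantifiers to the front (each side's bound variable is not free in the other side):
  forall w. forall y. forall v. exists u. (F(w) & (F(y) | F(v) | ~Q(u,u)))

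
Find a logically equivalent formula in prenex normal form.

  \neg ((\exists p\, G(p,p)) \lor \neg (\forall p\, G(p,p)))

\forall p\, \forall u1\, (\neg G(p,p) \land G(u1,u1))

Push ¬ through the quantifiers and connectives to reach negation normal form:
  (\forall p\, \neg G(p,p)) \land (\forall p\, G(p,p))
Standardize variables apart so no two quantifiers bind the same name: p↦u1.
  (\forall p\, \neg G(p,p)) \land (\forall u1\, G(u1,u1))
Finally move all quantifiers to the prefix:
  \forall p\, \forall u1\, (\neg G(p,p) \land G(u1,u1))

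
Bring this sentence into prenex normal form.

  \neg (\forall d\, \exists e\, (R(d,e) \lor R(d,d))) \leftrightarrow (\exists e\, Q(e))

Rewrite implications/biconditionals: A → B as ¬A ∨ B; A ↔ B as (¬A ∨ B) ∧ (¬B ∨ A).
  (\neg \neg (\forall d\, \exists e\, (R(d,e) \lor R(d,d))) \lor (\exists e\, Q(e))) \land (\neg (\exists e\, Q(e)) \lor \neg (\forall d\, \exists e\, (R(d,e) \lor R(d,d))))
Drive negations inward (¬∀x A ≡ ∃x ¬A, ¬∃x A ≡ ∀x ¬A, De Morgan for ∧/∨):
  ((\forall d\, \exists e\, (R(d,e) \lor R(d,d))) \lor (\exists e\, Q(e))) \land ((\forall e\, \neg Q(e)) \lor (\exists d\, \forall e\, (\neg R(d,e) \land \neg R(d,d))))
Standardize variables apart so no two quantifiers bind the same name: e↦x, e↦a, d↦w1, e↦c.
  ((\forall d\, \exists e\, (R(d,e) \lor R(d,d))) \lor (\exists x\, Q(x))) \land ((\forall a\, \neg Q(a)) \lor (\exists w1\, \forall c\, (\neg R(w1,c) \land \neg R(w1,w1))))
Pull the quantifiers to the front (each side's bound variable is not free in the other side):
  \forall d\, \exists e\, \exists x\, \forall a\, \exists w1\, \forall c\, ((R(d,e) \lor R(d,d) \lor Q(x)) \land (\neg Q(a) \lor \neg R(w1,c) \land \neg R(w1,w1)))

\forall d\, \exists e\, \exists x\, \forall a\, \exists w1\, \forall c\, ((R(d,e) \lor R(d,d) \lor Q(x)) \land (\neg Q(a) \lor \neg R(w1,c) \land \neg R(w1,w1)))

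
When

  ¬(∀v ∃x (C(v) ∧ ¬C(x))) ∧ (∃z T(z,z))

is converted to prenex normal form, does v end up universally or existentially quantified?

existential

Drive negations inward (¬∀x A ≡ ∃x ¬A, ¬∃x A ≡ ∀x ¬A, De Morgan for ∧/∨):
  (∃v ∀x (¬C(v) ∨ C(x))) ∧ (∃z T(z,z))
All bound variables are already distinct, so no renaming is needed.
Pull the quantifiers to the front (each side's bound variable is not free in the other side):
  ∃v ∀x ∃z ((¬C(v) ∨ C(x)) ∧ T(z,z))
The quantifier ∀v sits under an odd number of negations, so it flips to ∃v.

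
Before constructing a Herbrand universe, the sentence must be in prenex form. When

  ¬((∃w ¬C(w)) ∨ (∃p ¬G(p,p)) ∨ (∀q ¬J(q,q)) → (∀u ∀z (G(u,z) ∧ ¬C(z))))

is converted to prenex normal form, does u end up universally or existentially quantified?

Rewrite implications/biconditionals: A → B as ¬A ∨ B.
  ¬(¬((∃w ¬C(w)) ∨ (∃p ¬G(p,p)) ∨ (∀q ¬J(q,q))) ∨ (∀u ∀z (G(u,z) ∧ ¬C(z))))
Move each ¬ inward, flipping quantifiers it crosses:
  ((∃w ¬C(w)) ∨ (∃p ¬G(p,p)) ∨ (∀q ¬J(q,q))) ∧ (∃u ∃z (¬G(u,z) ∨ C(z)))
All bound variables are already distinct, so no renaming is needed.
Extract every quantifier outward, since the variables are now distinct and don't occur free across branches:
  ∃w ∃p ∀q ∃u ∃z ((¬C(w) ∨ ¬G(p,p) ∨ ¬J(q,q)) ∧ (¬G(u,z) ∨ C(z)))
The quantifier ∀u sits under an odd number of negations (counting the antecedent side of each →), so it flips to ∃u.

existential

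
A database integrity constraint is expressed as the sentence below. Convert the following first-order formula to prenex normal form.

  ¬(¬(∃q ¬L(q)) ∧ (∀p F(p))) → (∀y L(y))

Rewrite implications/biconditionals: A → B as ¬A ∨ B.
  ¬¬(¬(∃q ¬L(q)) ∧ (∀p F(p))) ∨ (∀y L(y))
Move each ¬ inward, flipping quantifiers it crosses:
  (∀q L(q)) ∧ (∀p F(p)) ∨ (∀y L(y))
All bound variables are already distinct, so no renaming is needed.
Pull the quantifiers to the front (each side's bound variable is not free in the other side):
  ∀q ∀p ∀y (L(q) ∧ F(p) ∨ L(y))

∀q ∀p ∀y (L(q) ∧ F(p) ∨ L(y))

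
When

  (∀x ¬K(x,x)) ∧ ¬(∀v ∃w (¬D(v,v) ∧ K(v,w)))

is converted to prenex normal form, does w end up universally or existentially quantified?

Push ¬ through the quantifiers and connectives to reach negation normal form:
  (∀x ¬K(x,x)) ∧ (∃v ∀w (D(v,v) ∨ ¬K(v,w)))
All bound variables are already distinct, so no renaming is needed.
Extract every quantifier outward, since the variables are now distinct and don't occur free across branches:
  ∀x ∃v ∀w (¬K(x,x) ∧ (D(v,v) ∨ ¬K(v,w)))
The quantifier ∃w sits under an odd number of negations, so it flips to ∀w.

universal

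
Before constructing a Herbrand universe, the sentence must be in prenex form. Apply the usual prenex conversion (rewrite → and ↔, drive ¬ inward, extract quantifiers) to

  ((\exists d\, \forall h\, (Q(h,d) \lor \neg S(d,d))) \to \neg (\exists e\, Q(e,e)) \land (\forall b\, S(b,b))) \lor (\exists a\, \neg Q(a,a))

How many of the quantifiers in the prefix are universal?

First replace A → B with ¬A ∨ B.
  \neg (\exists d\, \forall h\, (Q(h,d) \lor \neg S(d,d))) \lor \neg (\exists e\, Q(e,e)) \land (\forall b\, S(b,b)) \lor (\exists a\, \neg Q(a,a))
Drive negations inward (¬∀x A ≡ ∃x ¬A, ¬∃x A ≡ ∀x ¬A, De Morgan for ∧/∨):
  (\forall d\, \exists h\, (\neg Q(h,d) \land S(d,d))) \lor (\forall e\, \neg Q(e,e)) \land (\forall b\, S(b,b)) \lor (\exists a\, \neg Q(a,a))
Finally move all quantifiers to the prefix:
  \forall d\, \exists h\, \forall e\, \forall b\, \exists a\, (\neg Q(h,d) \land S(d,d) \lor \neg Q(e,e) \land S(b,b) \lor \neg Q(a,a))
The prefix is \forall d \exists h \forall e \forall b \exists a: 3 universal, 2 existential.

3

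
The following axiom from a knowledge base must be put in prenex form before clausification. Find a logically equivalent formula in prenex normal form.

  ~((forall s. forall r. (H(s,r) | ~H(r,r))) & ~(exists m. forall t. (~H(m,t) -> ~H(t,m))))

Rewrite implications/biconditionals: A → B as ¬A ∨ B.
  ~((forall s. forall r. (H(s,r) | ~H(r,r))) & ~(exists m. forall t. (~~H(m,t) | ~H(t,m))))
Push ¬ through the quantifiers and connectives to reach negation normal form:
  (exists s. exists r. (~H(s,r) & H(r,r))) | (exists m. forall t. (H(m,t) | ~H(t,m)))
All bound variables are already distinct, so no renaming is needed.
Extract every quantifier outward, since the variables are now distinct and don't occur free across branches:
  exists s. exists r. exists m. forall t. (~H(s,r) & H(r,r) | H(m,t) | ~H(t,m))

exists s. exists r. exists m. forall t. (~H(s,r) & H(r,r) | H(m,t) | ~H(t,m))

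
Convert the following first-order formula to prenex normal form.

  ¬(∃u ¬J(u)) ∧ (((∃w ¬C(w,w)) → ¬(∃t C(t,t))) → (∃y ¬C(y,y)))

∀u ∃w ∃t ∃y (J(u) ∧ (¬C(w,w) ∧ C(t,t) ∨ ¬C(y,y)))

Eliminate → and ↔ using ¬ and ∨.
  ¬(∃u ¬J(u)) ∧ (¬(¬(∃w ¬C(w,w)) ∨ ¬(∃t C(t,t))) ∨ (∃y ¬C(y,y)))
Push ¬ through the quantifiers and connectives to reach negation normal form:
  (∀u J(u)) ∧ ((∃w ¬C(w,w)) ∧ (∃t C(t,t)) ∨ (∃y ¬C(y,y)))
All bound variables are already distinct, so no renaming is needed.
Finally move all quantifiers to the prefix:
  ∀u ∃w ∃t ∃y (J(u) ∧ (¬C(w,w) ∧ C(t,t) ∨ ¬C(y,y)))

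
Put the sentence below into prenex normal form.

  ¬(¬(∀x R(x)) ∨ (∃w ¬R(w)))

Drive negations inward (¬∀x A ≡ ∃x ¬A, ¬∃x A ≡ ∀x ¬A, De Morgan for ∧/∨):
  (∀x R(x)) ∧ (∀w R(w))
All bound variables are already distinct, so no renaming is needed.
Finally move all quantifiers to the prefix:
  ∀x ∀w (R(x) ∧ R(w))

∀x ∀w (R(x) ∧ R(w))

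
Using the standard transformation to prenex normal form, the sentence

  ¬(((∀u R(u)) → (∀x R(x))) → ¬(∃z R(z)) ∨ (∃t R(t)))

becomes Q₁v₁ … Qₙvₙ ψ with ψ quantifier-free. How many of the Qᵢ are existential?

2

First replace A → B with ¬A ∨ B.
  ¬(¬(¬(∀u R(u)) ∨ (∀x R(x))) ∨ ¬(∃z R(z)) ∨ (∃t R(t)))
Drive negations inward (¬∀x A ≡ ∃x ¬A, ¬∃x A ≡ ∀x ¬A, De Morgan for ∧/∨):
  ((∃u ¬R(u)) ∨ (∀x R(x))) ∧ (∃z R(z)) ∧ (∀t ¬R(t))
Finally move all quantifiers to the prefix:
  ∃u ∀x ∃z ∀t ((¬R(u) ∨ R(x)) ∧ R(z) ∧ ¬R(t))
The prefix is ∃u ∀x ∃z ∀t: 2 universal, 2 existential.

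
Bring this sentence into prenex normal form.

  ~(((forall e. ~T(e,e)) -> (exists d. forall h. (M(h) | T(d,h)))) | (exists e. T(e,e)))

Eliminate → and ↔ using ¬ and ∨.
  ~(~(forall e. ~T(e,e)) | (exists d. forall h. (M(h) | T(d,h))) | (exists e. T(e,e)))
Push ¬ through the quantifiers and connectives to reach negation normal form:
  (forall e. ~T(e,e)) & (forall d. exists h. (~M(h) & ~T(d,h))) & (forall e. ~T(e,e))
Rename bound variables to avoid capture: e↦p.
  (forall e. ~T(e,e)) & (forall d. exists h. (~M(h) & ~T(d,h))) & (forall p. ~T(p,p))
Finally move all quantifiers to the prefix:
  forall e. forall d. exists h. forall p. (~T(e,e) & ~M(h) & ~T(d,h) & ~T(p,p))

forall e. forall d. exists h. forall p. (~T(e,e) & ~M(h) & ~T(d,h) & ~T(p,p))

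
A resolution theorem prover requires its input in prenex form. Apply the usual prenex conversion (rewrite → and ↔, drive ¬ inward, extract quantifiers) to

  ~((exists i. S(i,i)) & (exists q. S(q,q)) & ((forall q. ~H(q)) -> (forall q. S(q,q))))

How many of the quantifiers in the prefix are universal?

First replace A → B with ¬A ∨ B.
  ~((exists i. S(i,i)) & (exists q. S(q,q)) & (~(forall q. ~H(q)) | (forall q. S(q,q))))
Drive negations inward (¬∀x A ≡ ∃x ¬A, ¬∃x A ≡ ∀x ¬A, De Morgan for ∧/∨):
  (forall i. ~S(i,i)) | (forall q. ~S(q,q)) | (forall q. ~H(q)) & (exists q. ~S(q,q))
Rename bound variables to avoid capture: q↦u, q↦z.
  (forall i. ~S(i,i)) | (forall q. ~S(q,q)) | (forall u. ~H(u)) & (exists z. ~S(z,z))
Pull the quantifiers to the front (each side's bound variable is not free in the other side):
  forall i. forall q. forall u. exists z. (~S(i,i) | ~S(q,q) | ~H(u) & ~S(z,z))
The prefix is forall i forall q forall u exists z: 3 universal, 1 existential.

3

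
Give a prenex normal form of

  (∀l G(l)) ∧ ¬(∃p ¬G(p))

Move each ¬ inward, flipping quantifiers it crosses:
  (∀l G(l)) ∧ (∀p G(p))
Extract every quantifier outward, since the variables are now distinct and don't occur free across branches:
  ∀l ∀p (G(l) ∧ G(p))

∀l ∀p (G(l) ∧ G(p))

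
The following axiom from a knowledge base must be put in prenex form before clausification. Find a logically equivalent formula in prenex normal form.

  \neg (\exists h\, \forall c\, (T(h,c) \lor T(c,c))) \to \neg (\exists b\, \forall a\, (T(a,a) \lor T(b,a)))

\exists h\, \forall c\, \forall b\, \exists a\, (T(h,c) \lor T(c,c) \lor \neg T(a,a) \land \neg T(b,a))

Eliminate → and ↔ using ¬ and ∨.
  \neg \neg (\exists h\, \forall c\, (T(h,c) \lor T(c,c))) \lor \neg (\exists b\, \forall a\, (T(a,a) \lor T(b,a)))
Move each ¬ inward, flipping quantifiers it crosses:
  (\exists h\, \forall c\, (T(h,c) \lor T(c,c))) \lor (\forall b\, \exists a\, (\neg T(a,a) \land \neg T(b,a)))
All bound variables are already distinct, so no renaming is needed.
Finally move all quantifiers to the prefix:
  \exists h\, \forall c\, \forall b\, \exists a\, (T(h,c) \lor T(c,c) \lor \neg T(a,a) \land \neg T(b,a))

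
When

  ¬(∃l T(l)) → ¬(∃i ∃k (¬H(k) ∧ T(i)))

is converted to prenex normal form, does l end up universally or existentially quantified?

existential

Eliminate → and ↔ using ¬ and ∨.
  ¬¬(∃l T(l)) ∨ ¬(∃i ∃k (¬H(k) ∧ T(i)))
Push ¬ through the quantifiers and connectives to reach negation normal form:
  (∃l T(l)) ∨ (∀i ∀k (H(k) ∨ ¬T(i)))
All bound variables are already distinct, so no renaming is needed.
Finally move all quantifiers to the prefix:
  ∃l ∀i ∀k (T(l) ∨ H(k) ∨ ¬T(i))
The quantifier ∃l sits under an even number of negations (counting the antecedent side of each →), so it remains existential.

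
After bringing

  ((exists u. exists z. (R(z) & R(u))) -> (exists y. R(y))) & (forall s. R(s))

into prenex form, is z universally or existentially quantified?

Rewrite implications/biconditionals: A → B as ¬A ∨ B.
  (~(exists u. exists z. (R(z) & R(u))) | (exists y. R(y))) & (forall s. R(s))
Drive negations inward (¬∀x A ≡ ∃x ¬A, ¬∃x A ≡ ∀x ¬A, De Morgan for ∧/∨):
  ((forall u. forall z. (~R(z) | ~R(u))) | (exists y. R(y))) & (forall s. R(s))
Extract every quantifier outward, since the variables are now distinct and don't occur free across branches:
  forall u. forall z. exists y. forall s. ((~R(z) | ~R(u) | R(y)) & R(s))
The quantifier exists z sits under an odd number of negations (counting the antecedent side of each →), so it flips to forall z.

universal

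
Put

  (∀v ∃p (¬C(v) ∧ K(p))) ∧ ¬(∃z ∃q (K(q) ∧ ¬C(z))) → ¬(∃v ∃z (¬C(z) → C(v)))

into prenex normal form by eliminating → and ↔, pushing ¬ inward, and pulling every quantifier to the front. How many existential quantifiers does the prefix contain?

3

Rewrite implications/biconditionals: A → B as ¬A ∨ B.
  ¬((∀v ∃p (¬C(v) ∧ K(p))) ∧ ¬(∃z ∃q (K(q) ∧ ¬C(z)))) ∨ ¬(∃v ∃z (¬¬C(z) ∨ C(v)))
Drive negations inward (¬∀x A ≡ ∃x ¬A, ¬∃x A ≡ ∀x ¬A, De Morgan for ∧/∨):
  (∃v ∀p (C(v) ∨ ¬K(p))) ∨ (∃z ∃q (K(q) ∧ ¬C(z))) ∨ (∀v ∀z (¬C(z) ∧ ¬C(v)))
Standardize variables apart so no two quantifiers bind the same name: v↦t, z↦c.
  (∃v ∀p (C(v) ∨ ¬K(p))) ∨ (∃z ∃q (K(q) ∧ ¬C(z))) ∨ (∀t ∀c (¬C(c) ∧ ¬C(t)))
Extract every quantifier outward, since the variables are now distinct and don't occur free across branches:
  ∃v ∀p ∃z ∃q ∀t ∀c (C(v) ∨ ¬K(p) ∨ K(q) ∧ ¬C(z) ∨ ¬C(c) ∧ ¬C(t))
The prefix is ∃v ∀p ∃z ∃q ∀t ∀c: 3 universal, 3 existential.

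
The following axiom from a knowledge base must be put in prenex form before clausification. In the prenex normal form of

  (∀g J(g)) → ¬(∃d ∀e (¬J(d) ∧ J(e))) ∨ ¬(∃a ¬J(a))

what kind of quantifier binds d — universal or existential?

universal

First replace A → B with ¬A ∨ B.
  ¬(∀g J(g)) ∨ ¬(∃d ∀e (¬J(d) ∧ J(e))) ∨ ¬(∃a ¬J(a))
Drive negations inward (¬∀x A ≡ ∃x ¬A, ¬∃x A ≡ ∀x ¬A, De Morgan for ∧/∨):
  (∃g ¬J(g)) ∨ (∀d ∃e (J(d) ∨ ¬J(e))) ∨ (∀a J(a))
All bound variables are already distinct, so no renaming is needed.
Extract every quantifier outward, since the variables are now distinct and don't occur free across branches:
  ∃g ∀d ∃e ∀a (¬J(g) ∨ J(d) ∨ ¬J(e) ∨ J(a))
The quantifier ∃d sits under an odd number of negations (counting the antecedent side of each →), so it flips to ∀d.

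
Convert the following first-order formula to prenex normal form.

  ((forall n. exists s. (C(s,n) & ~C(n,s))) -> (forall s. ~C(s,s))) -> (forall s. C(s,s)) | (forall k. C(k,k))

Eliminate → and ↔ using ¬ and ∨.
  ~(~(forall n. exists s. (C(s,n) & ~C(n,s))) | (forall s. ~C(s,s))) | (forall s. C(s,s)) | (forall k. C(k,k))
Move each ¬ inward, flipping quantifiers it crosses:
  (forall n. exists s. (C(s,n) & ~C(n,s))) & (exists s. C(s,s)) | (forall s. C(s,s)) | (forall k. C(k,k))
Give each quantifier a distinct variable: s↦a, s↦y1.
  (forall n. exists s. (C(s,n) & ~C(n,s))) & (exists a. C(a,a)) | (forall y1. C(y1,y1)) | (forall k. C(k,k))
Finally move all quantifiers to the prefix:
  forall n. exists s. exists a. forall y1. forall k. (C(s,n) & ~C(n,s) & C(a,a) | C(y1,y1) | C(k,k))

forall n. exists s. exists a. forall y1. forall k. (C(s,n) & ~C(n,s) & C(a,a) | C(y1,y1) | C(k,k))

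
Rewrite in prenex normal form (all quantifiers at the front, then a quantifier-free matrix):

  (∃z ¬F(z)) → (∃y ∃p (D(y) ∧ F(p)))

∀z ∃y ∃p (F(z) ∨ D(y) ∧ F(p))

Rewrite implications/biconditionals: A → B as ¬A ∨ B.
  ¬(∃z ¬F(z)) ∨ (∃y ∃p (D(y) ∧ F(p)))
Move each ¬ inward, flipping quantifiers it crosses:
  (∀z F(z)) ∨ (∃y ∃p (D(y) ∧ F(p)))
All bound variables are already distinct, so no renaming is needed.
Pull the quantifiers to the front (each side's bound variable is not free in the other side):
  ∀z ∃y ∃p (F(z) ∨ D(y) ∧ F(p))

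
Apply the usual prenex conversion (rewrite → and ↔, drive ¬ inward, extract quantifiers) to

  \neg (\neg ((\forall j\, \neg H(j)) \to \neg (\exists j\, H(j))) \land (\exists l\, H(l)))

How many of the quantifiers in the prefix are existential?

Rewrite implications/biconditionals: A → B as ¬A ∨ B.
  \neg (\neg (\neg (\forall j\, \neg H(j)) \lor \neg (\exists j\, H(j))) \land (\exists l\, H(l)))
Drive negations inward (¬∀x A ≡ ∃x ¬A, ¬∃x A ≡ ∀x ¬A, De Morgan for ∧/∨):
  (\exists j\, H(j)) \lor (\forall j\, \neg H(j)) \lor (\forall l\, \neg H(l))
Give each quantifier a distinct variable: j↦s.
  (\exists j\, H(j)) \lor (\forall s\, \neg H(s)) \lor (\forall l\, \neg H(l))
Finally move all quantifiers to the prefix:
  \exists j\, \forall s\, \forall l\, (H(j) \lor \neg H(s) \lor \neg H(l))
The prefix is \exists j \forall s \forall l: 2 universal, 1 existential.

1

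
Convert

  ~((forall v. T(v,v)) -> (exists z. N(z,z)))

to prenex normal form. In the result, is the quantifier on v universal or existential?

universal

First replace A → B with ¬A ∨ B.
  ~(~(forall v. T(v,v)) | (exists z. N(z,z)))
Move each ¬ inward, flipping quantifiers it crosses:
  (forall v. T(v,v)) & (forall z. ~N(z,z))
All bound variables are already distinct, so no renaming is needed.
Pull the quantifiers to the front (each side's bound variable is not free in the other side):
  forall v. forall z. (T(v,v) & ~N(z,z))
The quantifier forall v sits under an even number of negations (counting the antecedent side of each →), so it remains universal.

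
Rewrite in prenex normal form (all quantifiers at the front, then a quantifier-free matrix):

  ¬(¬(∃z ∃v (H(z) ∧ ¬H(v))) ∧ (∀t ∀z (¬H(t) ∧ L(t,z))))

∃z ∃v ∃t ∃b (H(z) ∧ ¬H(v) ∨ H(t) ∨ ¬L(t,b))

Push ¬ through the quantifiers and connectives to reach negation normal form:
  (∃z ∃v (H(z) ∧ ¬H(v))) ∨ (∃t ∃z (H(t) ∨ ¬L(t,z)))
Give each quantifier a distinct variable: z↦b.
  (∃z ∃v (H(z) ∧ ¬H(v))) ∨ (∃t ∃b (H(t) ∨ ¬L(t,b)))
Finally move all quantifiers to the prefix:
  ∃z ∃v ∃t ∃b (H(z) ∧ ¬H(v) ∨ H(t) ∨ ¬L(t,b))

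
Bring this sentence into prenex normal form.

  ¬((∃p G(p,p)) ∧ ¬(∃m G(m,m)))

Move each ¬ inward, flipping quantifiers it crosses:
  (∀p ¬G(p,p)) ∨ (∃m G(m,m))
All bound variables are already distinct, so no renaming is needed.
Finally move all quantifiers to the prefix:
  ∀p ∃m (¬G(p,p) ∨ G(m,m))

∀p ∃m (¬G(p,p) ∨ G(m,m))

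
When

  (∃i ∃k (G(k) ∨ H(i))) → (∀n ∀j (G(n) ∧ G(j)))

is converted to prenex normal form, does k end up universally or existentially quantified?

universal

Eliminate → and ↔ using ¬ and ∨.
  ¬(∃i ∃k (G(k) ∨ H(i))) ∨ (∀n ∀j (G(n) ∧ G(j)))
Drive negations inward (¬∀x A ≡ ∃x ¬A, ¬∃x A ≡ ∀x ¬A, De Morgan for ∧/∨):
  (∀i ∀k (¬G(k) ∧ ¬H(i))) ∨ (∀n ∀j (G(n) ∧ G(j)))
All bound variables are already distinct, so no renaming is needed.
Pull the quantifiers to the front (each side's bound variable is not free in the other side):
  ∀i ∀k ∀n ∀j (¬G(k) ∧ ¬H(i) ∨ G(n) ∧ G(j))
The quantifier ∃k sits under an odd number of negations (counting the antecedent side of each →), so it flips to ∀k.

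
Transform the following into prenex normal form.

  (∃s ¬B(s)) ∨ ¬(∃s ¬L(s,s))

∃s ∀y1 (¬B(s) ∨ L(y1,y1))

Drive negations inward (¬∀x A ≡ ∃x ¬A, ¬∃x A ≡ ∀x ¬A, De Morgan for ∧/∨):
  (∃s ¬B(s)) ∨ (∀s L(s,s))
Give each quantifier a distinct variable: s↦y1.
  (∃s ¬B(s)) ∨ (∀y1 L(y1,y1))
Pull the quantifiers to the front (each side's bound variable is not free in the other side):
  ∃s ∀y1 (¬B(s) ∨ L(y1,y1))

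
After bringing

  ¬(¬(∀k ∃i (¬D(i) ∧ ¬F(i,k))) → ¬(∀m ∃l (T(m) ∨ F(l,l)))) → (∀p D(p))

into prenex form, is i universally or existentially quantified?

existential

Eliminate → and ↔ using ¬ and ∨.
  ¬¬(¬¬(∀k ∃i (¬D(i) ∧ ¬F(i,k))) ∨ ¬(∀m ∃l (T(m) ∨ F(l,l)))) ∨ (∀p D(p))
Move each ¬ inward, flipping quantifiers it crosses:
  (∀k ∃i (¬D(i) ∧ ¬F(i,k))) ∨ (∃m ∀l (¬T(m) ∧ ¬F(l,l))) ∨ (∀p D(p))
All bound variables are already distinct, so no renaming is needed.
Finally move all quantifiers to the prefix:
  ∀k ∃i ∃m ∀l ∀p (¬D(i) ∧ ¬F(i,k) ∨ ¬T(m) ∧ ¬F(l,l) ∨ D(p))
The quantifier ∃i sits under an even number of negations (counting the antecedent side of each →), so it remains existential.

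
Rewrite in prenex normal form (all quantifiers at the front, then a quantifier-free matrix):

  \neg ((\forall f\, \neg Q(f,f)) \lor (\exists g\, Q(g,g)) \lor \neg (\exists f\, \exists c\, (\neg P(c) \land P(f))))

Drive negations inward (¬∀x A ≡ ∃x ¬A, ¬∃x A ≡ ∀x ¬A, De Morgan for ∧/∨):
  (\exists f\, Q(f,f)) \land (\forall g\, \neg Q(g,g)) \land (\exists f\, \exists c\, (\neg P(c) \land P(f)))
Rename bound variables to avoid capture: f↦x1.
  (\exists f\, Q(f,f)) \land (\forall g\, \neg Q(g,g)) \land (\exists x1\, \exists c\, (\neg P(c) \land P(x1)))
Pull the quantifiers to the front (each side's bound variable is not free in the other side):
  \exists f\, \forall g\, \exists x1\, \exists c\, (Q(f,f) \land \neg Q(g,g) \land \neg P(c) \land P(x1))

\exists f\, \forall g\, \exists x1\, \exists c\, (Q(f,f) \land \neg Q(g,g) \land \neg P(c) \land P(x1))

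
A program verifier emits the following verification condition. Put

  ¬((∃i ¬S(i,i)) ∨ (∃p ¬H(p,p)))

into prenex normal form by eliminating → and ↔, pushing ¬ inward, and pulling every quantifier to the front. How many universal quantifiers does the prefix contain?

2

Drive negations inward (¬∀x A ≡ ∃x ¬A, ¬∃x A ≡ ∀x ¬A, De Morgan for ∧/∨):
  (∀i S(i,i)) ∧ (∀p H(p,p))
Pull the quantifiers to the front (each side's bound variable is not free in the other side):
  ∀i ∀p (S(i,i) ∧ H(p,p))
The prefix is ∀i ∀p: 2 universal, 0 existential.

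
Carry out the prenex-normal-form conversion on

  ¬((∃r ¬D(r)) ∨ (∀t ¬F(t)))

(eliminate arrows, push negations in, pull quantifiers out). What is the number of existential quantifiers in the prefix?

Drive negations inward (¬∀x A ≡ ∃x ¬A, ¬∃x A ≡ ∀x ¬A, De Morgan for ∧/∨):
  (∀r D(r)) ∧ (∃t F(t))
All bound variables are already distinct, so no renaming is needed.
Finally move all quantifiers to the prefix:
  ∀r ∃t (D(r) ∧ F(t))
The prefix is ∀r ∃t: 1 universal, 1 existential.

1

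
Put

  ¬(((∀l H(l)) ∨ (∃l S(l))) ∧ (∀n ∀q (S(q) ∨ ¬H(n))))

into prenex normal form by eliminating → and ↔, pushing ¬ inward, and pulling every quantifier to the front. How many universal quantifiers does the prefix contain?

1

Drive negations inward (¬∀x A ≡ ∃x ¬A, ¬∃x A ≡ ∀x ¬A, De Morgan for ∧/∨):
  (∃l ¬H(l)) ∧ (∀l ¬S(l)) ∨ (∃n ∃q (¬S(q) ∧ H(n)))
Give each quantifier a distinct variable: l↦b.
  (∃l ¬H(l)) ∧ (∀b ¬S(b)) ∨ (∃n ∃q (¬S(q) ∧ H(n)))
Extract every quantifier outward, since the variables are now distinct and don't occur free across branches:
  ∃l ∀b ∃n ∃q (¬H(l) ∧ ¬S(b) ∨ ¬S(q) ∧ H(n))
The prefix is ∃l ∀b ∃n ∃q: 1 universal, 3 existential.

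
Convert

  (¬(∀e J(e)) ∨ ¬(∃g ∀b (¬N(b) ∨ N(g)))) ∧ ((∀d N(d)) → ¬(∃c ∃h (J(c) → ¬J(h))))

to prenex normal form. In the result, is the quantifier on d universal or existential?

existential

Rewrite implications/biconditionals: A → B as ¬A ∨ B.
  (¬(∀e J(e)) ∨ ¬(∃g ∀b (¬N(b) ∨ N(g)))) ∧ (¬(∀d N(d)) ∨ ¬(∃c ∃h (¬J(c) ∨ ¬J(h))))
Move each ¬ inward, flipping quantifiers it crosses:
  ((∃e ¬J(e)) ∨ (∀g ∃b (N(b) ∧ ¬N(g)))) ∧ ((∃d ¬N(d)) ∨ (∀c ∀h (J(c) ∧ J(h))))
All bound variables are already distinct, so no renaming is needed.
Pull the quantifiers to the front (each side's bound variable is not free in the other side):
  ∃e ∀g ∃b ∃d ∀c ∀h ((¬J(e) ∨ N(b) ∧ ¬N(g)) ∧ (¬N(d) ∨ J(c) ∧ J(h)))
The quantifier ∀d sits under an odd number of negations (counting the antecedent side of each →), so it flips to ∃d.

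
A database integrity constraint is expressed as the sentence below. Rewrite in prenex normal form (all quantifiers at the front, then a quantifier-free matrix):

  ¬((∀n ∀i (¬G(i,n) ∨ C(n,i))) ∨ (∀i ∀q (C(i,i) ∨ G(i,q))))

∃n ∃i ∃x1 ∃q (G(i,n) ∧ ¬C(n,i) ∧ ¬C(x1,x1) ∧ ¬G(x1,q))

Drive negations inward (¬∀x A ≡ ∃x ¬A, ¬∃x A ≡ ∀x ¬A, De Morgan for ∧/∨):
  (∃n ∃i (G(i,n) ∧ ¬C(n,i))) ∧ (∃i ∃q (¬C(i,i) ∧ ¬G(i,q)))
Rename bound variables to avoid capture: i↦x1.
  (∃n ∃i (G(i,n) ∧ ¬C(n,i))) ∧ (∃x1 ∃q (¬C(x1,x1) ∧ ¬G(x1,q)))
Finally move all quantifiers to the prefix:
  ∃n ∃i ∃x1 ∃q (G(i,n) ∧ ¬C(n,i) ∧ ¬C(x1,x1) ∧ ¬G(x1,q))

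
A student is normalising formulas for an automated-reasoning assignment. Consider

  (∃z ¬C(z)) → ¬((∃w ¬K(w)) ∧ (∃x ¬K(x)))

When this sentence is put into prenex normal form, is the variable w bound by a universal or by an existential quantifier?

First replace A → B with ¬A ∨ B.
  ¬(∃z ¬C(z)) ∨ ¬((∃w ¬K(w)) ∧ (∃x ¬K(x)))
Move each ¬ inward, flipping quantifiers it crosses:
  (∀z C(z)) ∨ (∀w K(w)) ∨ (∀x K(x))
Pull the quantifiers to the front (each side's bound variable is not free in the other side):
  ∀z ∀w ∀x (C(z) ∨ K(w) ∨ K(x))
The quantifier ∃w sits under an odd number of negations (counting the antecedent side of each →), so it flips to ∀w.

universal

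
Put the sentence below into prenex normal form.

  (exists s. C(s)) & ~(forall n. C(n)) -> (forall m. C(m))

First replace A → B with ¬A ∨ B.
  ~((exists s. C(s)) & ~(forall n. C(n))) | (forall m. C(m))
Drive negations inward (¬∀x A ≡ ∃x ¬A, ¬∃x A ≡ ∀x ¬A, De Morgan for ∧/∨):
  (forall s. ~C(s)) | (forall n. C(n)) | (forall m. C(m))
Extract every quantifier outward, since the variables are now distinct and don't occur free across branches:
  forall s. forall n. forall m. (~C(s) | C(n) | C(m))

forall s. forall n. forall m. (~C(s) | C(n) | C(m))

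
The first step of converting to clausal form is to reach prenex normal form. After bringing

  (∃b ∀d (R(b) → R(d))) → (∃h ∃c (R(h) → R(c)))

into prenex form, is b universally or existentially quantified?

Rewrite implications/biconditionals: A → B as ¬A ∨ B.
  ¬(∃b ∀d (¬R(b) ∨ R(d))) ∨ (∃h ∃c (¬R(h) ∨ R(c)))
Drive negations inward (¬∀x A ≡ ∃x ¬A, ¬∃x A ≡ ∀x ¬A, De Morgan for ∧/∨):
  (∀b ∃d (R(b) ∧ ¬R(d))) ∨ (∃h ∃c (¬R(h) ∨ R(c)))
Pull the quantifiers to the front (each side's bound variable is not free in the other side):
  ∀b ∃d ∃h ∃c (R(b) ∧ ¬R(d) ∨ ¬R(h) ∨ R(c))
The quantifier ∃b sits under an odd number of negations (counting the antecedent side of each →), so it flips to ∀b.

universal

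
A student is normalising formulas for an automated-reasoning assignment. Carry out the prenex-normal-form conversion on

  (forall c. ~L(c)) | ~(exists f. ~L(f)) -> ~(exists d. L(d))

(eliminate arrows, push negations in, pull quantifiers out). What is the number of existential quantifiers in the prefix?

Rewrite implications/biconditionals: A → B as ¬A ∨ B.
  ~((forall c. ~L(c)) | ~(exists f. ~L(f))) | ~(exists d. L(d))
Move each ¬ inward, flipping quantifiers it crosses:
  (exists c. L(c)) & (exists f. ~L(f)) | (forall d. ~L(d))
All bound variables are already distinct, so no renaming is needed.
Finally move all quantifiers to the prefix:
  exists c. exists f. forall d. (L(c) & ~L(f) | ~L(d))
The prefix is exists c exists f forall d: 1 universal, 2 existential.

2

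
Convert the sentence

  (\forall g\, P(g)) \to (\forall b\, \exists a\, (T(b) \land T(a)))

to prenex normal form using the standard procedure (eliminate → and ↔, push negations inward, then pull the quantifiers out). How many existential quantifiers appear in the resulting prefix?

2

First replace A → B with ¬A ∨ B.
  \neg (\forall g\, P(g)) \lor (\forall b\, \exists a\, (T(b) \land T(a)))
Push ¬ through the quantifiers and connectives to reach negation normal form:
  (\exists g\, \neg P(g)) \lor (\forall b\, \exists a\, (T(b) \land T(a)))
All bound variables are already distinct, so no renaming is needed.
Pull the quantifiers to the front (each side's bound variable is not free in the other side):
  \exists g\, \forall b\, \exists a\, (\neg P(g) \lor T(b) \land T(a))
The prefix is \exists g \forall b \exists a: 1 universal, 2 existential.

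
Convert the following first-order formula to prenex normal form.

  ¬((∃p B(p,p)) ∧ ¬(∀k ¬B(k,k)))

Move each ¬ inward, flipping quantifiers it crosses:
  (∀p ¬B(p,p)) ∨ (∀k ¬B(k,k))
All bound variables are already distinct, so no renaming is needed.
Extract every quantifier outward, since the variables are now distinct and don't occur free across branches:
  ∀p ∀k (¬B(p,p) ∨ ¬B(k,k))

∀p ∀k (¬B(p,p) ∨ ¬B(k,k))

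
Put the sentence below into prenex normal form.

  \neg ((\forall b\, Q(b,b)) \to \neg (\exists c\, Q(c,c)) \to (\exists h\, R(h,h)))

Eliminate → and ↔ using ¬ and ∨.
  \neg (\neg (\forall b\, Q(b,b)) \lor \neg \neg (\exists c\, Q(c,c)) \lor (\exists h\, R(h,h)))
Move each ¬ inward, flipping quantifiers it crosses:
  (\forall b\, Q(b,b)) \land (\forall c\, \neg Q(c,c)) \land (\forall h\, \neg R(h,h))
Finally move all quantifiers to the prefix:
  \forall b\, \forall c\, \forall h\, (Q(b,b) \land \neg Q(c,c) \land \neg R(h,h))

\forall b\, \forall c\, \forall h\, (Q(b,b) \land \neg Q(c,c) \land \neg R(h,h))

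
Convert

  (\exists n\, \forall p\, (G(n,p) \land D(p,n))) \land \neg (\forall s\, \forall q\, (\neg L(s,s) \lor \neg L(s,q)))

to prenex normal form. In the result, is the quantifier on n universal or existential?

Drive negations inward (¬∀x A ≡ ∃x ¬A, ¬∃x A ≡ ∀x ¬A, De Morgan for ∧/∨):
  (\exists n\, \forall p\, (G(n,p) \land D(p,n))) \land (\exists s\, \exists q\, (L(s,s) \land L(s,q)))
Extract every quantifier outward, since the variables are now distinct and don't occur free across branches:
  \exists n\, \forall p\, \exists s\, \exists q\, (G(n,p) \land D(p,n) \land L(s,s) \land L(s,q))
The quantifier \exists n sits under an even number of negations, so it remains existential.

existential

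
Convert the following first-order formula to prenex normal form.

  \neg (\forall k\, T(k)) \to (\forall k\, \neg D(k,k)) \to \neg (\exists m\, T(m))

\forall k\, \exists y\, \forall m\, (T(k) \lor D(y,y) \lor \neg T(m))

Eliminate → and ↔ using ¬ and ∨.
  \neg \neg (\forall k\, T(k)) \lor \neg (\forall k\, \neg D(k,k)) \lor \neg (\exists m\, T(m))
Drive negations inward (¬∀x A ≡ ∃x ¬A, ¬∃x A ≡ ∀x ¬A, De Morgan for ∧/∨):
  (\forall k\, T(k)) \lor (\exists k\, D(k,k)) \lor (\forall m\, \neg T(m))
Give each quantifier a distinct variable: k↦y.
  (\forall k\, T(k)) \lor (\exists y\, D(y,y)) \lor (\forall m\, \neg T(m))
Pull the quantifiers to the front (each side's bound variable is not free in the other side):
  \forall k\, \exists y\, \forall m\, (T(k) \lor D(y,y) \lor \neg T(m))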